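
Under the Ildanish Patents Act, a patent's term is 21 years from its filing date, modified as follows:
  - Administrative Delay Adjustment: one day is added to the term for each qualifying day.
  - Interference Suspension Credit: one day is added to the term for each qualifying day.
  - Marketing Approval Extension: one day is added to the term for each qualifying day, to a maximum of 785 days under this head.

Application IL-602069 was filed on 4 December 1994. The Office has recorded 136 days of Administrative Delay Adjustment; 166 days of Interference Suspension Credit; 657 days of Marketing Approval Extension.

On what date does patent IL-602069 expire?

Base term: filing date + 21 years → 4 December 2015.
Administrative Delay Adjustment: +136 days → 18 April 2016.
Interference Suspension Credit: +166 days → 1 October 2016.
Marketing Approval Extension: 657 days (within the 785-day cap) → +657 days → 20 July 2018.

2018-07-20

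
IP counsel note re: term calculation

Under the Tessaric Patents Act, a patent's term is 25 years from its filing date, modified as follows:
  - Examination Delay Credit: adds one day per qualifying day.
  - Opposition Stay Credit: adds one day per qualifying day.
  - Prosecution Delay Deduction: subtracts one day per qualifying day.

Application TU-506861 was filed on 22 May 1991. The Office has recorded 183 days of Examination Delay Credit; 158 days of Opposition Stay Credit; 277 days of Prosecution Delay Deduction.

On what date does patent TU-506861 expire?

July 25, 2016

Base term: filing date + 25 years → 22 May 2016.
Examination Delay Credit: +183 days → 21 November 2016.
Opposition Stay Credit: +158 days → 28 April 2017.
Prosecution Delay Deduction: −277 days → 25 July 2016.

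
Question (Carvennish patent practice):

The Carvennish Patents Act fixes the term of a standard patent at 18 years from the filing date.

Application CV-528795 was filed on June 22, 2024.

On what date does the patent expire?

Filing date + 18 years → 22 June 2042.

2042-06-22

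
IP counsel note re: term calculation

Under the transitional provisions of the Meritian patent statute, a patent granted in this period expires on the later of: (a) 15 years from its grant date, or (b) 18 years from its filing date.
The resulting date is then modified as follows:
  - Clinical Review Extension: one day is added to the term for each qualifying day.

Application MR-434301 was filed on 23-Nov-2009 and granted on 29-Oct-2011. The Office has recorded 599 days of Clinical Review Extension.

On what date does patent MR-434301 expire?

(a) grant + 15 years → 29 October 2026.
(b) filing + 18 years → 23 November 2027.
Later of the two: 23 November 2027.
Clinical Review Extension: +599 days → 14 July 2029.

2029-07-14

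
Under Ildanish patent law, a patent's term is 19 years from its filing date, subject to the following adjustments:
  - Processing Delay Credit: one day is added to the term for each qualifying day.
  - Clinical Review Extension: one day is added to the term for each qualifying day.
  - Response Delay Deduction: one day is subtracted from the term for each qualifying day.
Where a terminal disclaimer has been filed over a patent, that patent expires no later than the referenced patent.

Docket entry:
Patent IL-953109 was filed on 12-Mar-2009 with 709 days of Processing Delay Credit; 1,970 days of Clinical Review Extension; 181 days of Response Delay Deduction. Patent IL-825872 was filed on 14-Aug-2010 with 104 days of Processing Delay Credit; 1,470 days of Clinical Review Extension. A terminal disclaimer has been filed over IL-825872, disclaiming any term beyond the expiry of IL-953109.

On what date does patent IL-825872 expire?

December 5, 2033

Natural term of IL-825872:
  Base: filing + 19 years → 14 August 2029.
  Processing Delay Credit: +104 days → 26 November 2029.
  Clinical Review Extension: +1470 days → 5 December 2033.
Expiry of referenced patent IL-953109:
  Base: filing + 19 years → 12 March 2028.
  Processing Delay Credit: +709 days → 19 February 2030.
  Clinical Review Extension: +1970 days → 13 July 2035.
  Response Delay Deduction: −181 days → 13 January 2035.
Terminal disclaimer: IL-825872 expires on the earlier of 5 December 2033 and 13 January 2035.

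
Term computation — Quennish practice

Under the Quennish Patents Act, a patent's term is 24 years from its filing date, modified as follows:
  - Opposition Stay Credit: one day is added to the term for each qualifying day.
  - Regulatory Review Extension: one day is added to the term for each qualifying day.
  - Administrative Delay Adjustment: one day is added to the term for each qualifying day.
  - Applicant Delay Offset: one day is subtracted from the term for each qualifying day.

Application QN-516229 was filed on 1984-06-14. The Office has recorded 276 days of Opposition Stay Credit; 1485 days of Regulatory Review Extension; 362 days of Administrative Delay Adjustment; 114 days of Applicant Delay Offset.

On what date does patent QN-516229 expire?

Base term: filing date + 24 years → 14 June 2008.
Opposition Stay Credit: +276 days → 17 March 2009.
Regulatory Review Extension: +1485 days → 10 April 2013.
Administrative Delay Adjustment: +362 days → 7 April 2014.
Applicant Delay Offset: −114 days → 14 December 2013.

December 14, 2013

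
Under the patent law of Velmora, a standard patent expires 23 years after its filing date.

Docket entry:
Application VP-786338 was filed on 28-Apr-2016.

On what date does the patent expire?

2039-04-28

Filing date + 23 years → 28 April 2039.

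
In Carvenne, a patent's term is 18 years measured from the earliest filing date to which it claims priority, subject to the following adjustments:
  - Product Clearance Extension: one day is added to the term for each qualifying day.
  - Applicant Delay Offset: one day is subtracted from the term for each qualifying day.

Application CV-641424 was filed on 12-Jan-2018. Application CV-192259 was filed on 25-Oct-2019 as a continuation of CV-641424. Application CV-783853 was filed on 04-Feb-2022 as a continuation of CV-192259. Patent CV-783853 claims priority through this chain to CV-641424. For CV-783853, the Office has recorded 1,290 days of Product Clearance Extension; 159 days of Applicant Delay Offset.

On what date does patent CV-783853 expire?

February 16, 2039

Earliest priority filing: 12 January 2018.
Base term: 12 January 2018 + 18 years → 12 January 2036.
Product Clearance Extension: +1290 days → 25 July 2039.
Applicant Delay Offset: −159 days → 16 February 2039.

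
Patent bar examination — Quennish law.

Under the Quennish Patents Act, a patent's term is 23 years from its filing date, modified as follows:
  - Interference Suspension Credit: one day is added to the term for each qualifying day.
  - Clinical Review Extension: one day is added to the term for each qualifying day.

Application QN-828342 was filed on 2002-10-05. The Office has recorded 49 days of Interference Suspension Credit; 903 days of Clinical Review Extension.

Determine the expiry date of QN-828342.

May 14, 2028

Base term: filing date + 23 years → 5 October 2025.
Interference Suspension Credit: +49 days → 23 November 2025.
Clinical Review Extension: +903 days → 14 May 2028.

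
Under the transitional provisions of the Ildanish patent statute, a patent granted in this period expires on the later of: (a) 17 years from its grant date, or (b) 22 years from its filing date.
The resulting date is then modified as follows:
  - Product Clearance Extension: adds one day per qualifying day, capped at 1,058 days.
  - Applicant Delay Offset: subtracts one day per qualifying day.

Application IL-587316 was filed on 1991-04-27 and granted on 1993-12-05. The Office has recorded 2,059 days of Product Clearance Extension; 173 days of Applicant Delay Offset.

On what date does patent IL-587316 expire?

(a) grant + 17 years → 5 December 2010.
(b) filing + 22 years → 27 April 2013.
Later of the two: 27 April 2013.
Product Clearance Extension: 2059 days claimed exceeds the 1058-day cap, so +1058 days → 20 March 2016.
Applicant Delay Offset: −173 days → 29 September 2015.

September 29, 2015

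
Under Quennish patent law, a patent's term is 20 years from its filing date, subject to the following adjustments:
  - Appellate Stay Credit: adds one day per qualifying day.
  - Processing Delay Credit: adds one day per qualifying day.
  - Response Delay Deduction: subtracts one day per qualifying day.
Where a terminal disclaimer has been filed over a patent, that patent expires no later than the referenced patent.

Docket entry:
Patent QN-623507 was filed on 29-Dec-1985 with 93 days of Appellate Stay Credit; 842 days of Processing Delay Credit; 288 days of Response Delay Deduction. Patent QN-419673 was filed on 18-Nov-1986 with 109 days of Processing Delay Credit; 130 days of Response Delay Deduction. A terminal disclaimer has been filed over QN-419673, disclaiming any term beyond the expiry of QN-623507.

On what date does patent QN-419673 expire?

October 28, 2006

Natural term of QN-419673:
  Base: filing + 20 years → 18 November 2006.
  Processing Delay Credit: +109 days → 7 March 2007.
  Response Delay Deduction: −130 days → 28 October 2006.
Expiry of referenced patent QN-623507:
  Base: filing + 20 years → 29 December 2005.
  Appellate Stay Credit: +93 days → 1 April 2006.
  Processing Delay Credit: +842 days → 21 July 2008.
  Response Delay Deduction: −288 days → 7 October 2007.
Terminal disclaimer: QN-419673 expires on the earlier of 28 October 2006 and 7 October 2007.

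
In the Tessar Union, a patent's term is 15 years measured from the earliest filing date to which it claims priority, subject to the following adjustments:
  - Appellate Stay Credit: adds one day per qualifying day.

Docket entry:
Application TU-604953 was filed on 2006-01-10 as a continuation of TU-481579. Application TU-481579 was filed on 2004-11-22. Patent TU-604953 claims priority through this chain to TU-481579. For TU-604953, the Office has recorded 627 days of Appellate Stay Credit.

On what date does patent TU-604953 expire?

Earliest priority filing: 22 November 2004.
Base term: 22 November 2004 + 15 years → 22 November 2019.
Appellate Stay Credit: +627 days → 10 August 2021.

August 10, 2021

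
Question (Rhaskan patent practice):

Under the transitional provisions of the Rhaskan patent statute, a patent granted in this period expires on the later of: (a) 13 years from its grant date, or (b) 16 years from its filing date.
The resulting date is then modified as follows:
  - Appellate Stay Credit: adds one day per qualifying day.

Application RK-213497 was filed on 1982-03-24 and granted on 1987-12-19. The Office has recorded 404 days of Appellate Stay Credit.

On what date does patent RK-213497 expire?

January 27, 2002

(a) grant + 13 years → 19 December 2000.
(b) filing + 16 years → 24 March 1998.
Later of the two: 19 December 2000.
Appellate Stay Credit: +404 days → 27 January 2002.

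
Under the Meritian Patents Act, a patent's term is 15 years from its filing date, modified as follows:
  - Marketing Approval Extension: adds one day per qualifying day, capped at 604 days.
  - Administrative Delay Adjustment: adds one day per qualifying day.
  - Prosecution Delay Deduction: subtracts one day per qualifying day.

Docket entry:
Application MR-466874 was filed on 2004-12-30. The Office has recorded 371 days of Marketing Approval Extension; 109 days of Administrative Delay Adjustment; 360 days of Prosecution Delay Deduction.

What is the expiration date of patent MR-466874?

April 28, 2020

Base term: filing date + 15 years → 30 December 2019.
Marketing Approval Extension: 371 days (within the 604-day cap) → +371 days → 4 January 2021.
Administrative Delay Adjustment: +109 days → 23 April 2021.
Prosecution Delay Deduction: −360 days → 28 April 2020.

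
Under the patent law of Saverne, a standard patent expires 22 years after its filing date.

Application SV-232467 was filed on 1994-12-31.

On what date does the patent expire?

December 31, 2016

Filing date + 22 years → 31 December 2016.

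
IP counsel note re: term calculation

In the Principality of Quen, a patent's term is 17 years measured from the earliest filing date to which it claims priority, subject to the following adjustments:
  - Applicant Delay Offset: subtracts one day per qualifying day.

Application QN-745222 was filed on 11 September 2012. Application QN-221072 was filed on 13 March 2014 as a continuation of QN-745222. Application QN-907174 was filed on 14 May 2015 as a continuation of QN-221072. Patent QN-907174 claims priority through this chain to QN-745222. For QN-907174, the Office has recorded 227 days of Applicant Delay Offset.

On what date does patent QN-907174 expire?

Earliest priority filing: 11 September 2012.
Base term: 11 September 2012 + 17 years → 11 September 2029.
Applicant Delay Offset: −227 days → 27 January 2029.

2029-01-27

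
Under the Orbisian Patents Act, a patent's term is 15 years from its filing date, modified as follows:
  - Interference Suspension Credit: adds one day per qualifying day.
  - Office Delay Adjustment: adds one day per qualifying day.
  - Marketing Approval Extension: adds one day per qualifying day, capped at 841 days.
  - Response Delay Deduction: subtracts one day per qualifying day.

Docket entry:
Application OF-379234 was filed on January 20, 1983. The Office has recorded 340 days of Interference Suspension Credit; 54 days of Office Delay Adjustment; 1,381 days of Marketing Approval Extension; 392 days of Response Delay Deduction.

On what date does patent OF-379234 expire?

May 12, 2000

Base term: filing date + 15 years → 20 January 1998.
Interference Suspension Credit: +340 days → 26 December 1998.
Office Delay Adjustment: +54 days → 18 February 1999.
Marketing Approval Extension: 1381 days claimed exceeds the 841-day cap, so +841 days → 8 June 2001.
Response Delay Deduction: −392 days → 12 May 2000.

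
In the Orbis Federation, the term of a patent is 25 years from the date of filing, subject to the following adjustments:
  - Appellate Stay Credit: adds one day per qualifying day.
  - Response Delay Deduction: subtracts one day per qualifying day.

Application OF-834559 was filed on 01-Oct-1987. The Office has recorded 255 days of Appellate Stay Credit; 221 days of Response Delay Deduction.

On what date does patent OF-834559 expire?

2012-11-04

Base term: filing date + 25 years → 1 October 2012.
Appellate Stay Credit: +255 days → 13 June 2013.
Response Delay Deduction: −221 days → 4 November 2012.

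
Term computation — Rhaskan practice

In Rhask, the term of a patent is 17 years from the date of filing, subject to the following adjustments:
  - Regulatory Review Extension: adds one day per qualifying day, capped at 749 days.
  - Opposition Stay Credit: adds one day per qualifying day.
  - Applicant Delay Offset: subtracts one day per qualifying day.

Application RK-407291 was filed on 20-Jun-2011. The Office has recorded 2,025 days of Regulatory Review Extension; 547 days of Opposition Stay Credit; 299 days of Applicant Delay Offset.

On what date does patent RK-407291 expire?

Base term: filing date + 17 years → 20 June 2028.
Regulatory Review Extension: 2025 days claimed exceeds the 749-day cap, so +749 days → 9 July 2030.
Opposition Stay Credit: +547 days → 7 January 2032.
Applicant Delay Offset: −299 days → 14 March 2031.

March 14, 2031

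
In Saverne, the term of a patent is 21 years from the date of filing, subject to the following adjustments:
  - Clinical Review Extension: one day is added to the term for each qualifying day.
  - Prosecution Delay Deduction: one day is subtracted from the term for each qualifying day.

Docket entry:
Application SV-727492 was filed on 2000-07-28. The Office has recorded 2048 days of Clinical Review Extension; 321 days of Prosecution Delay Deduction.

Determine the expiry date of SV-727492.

2026-04-20

Base term: filing date + 21 years → 28 July 2021.
Clinical Review Extension: +2048 days → 7 March 2027.
Prosecution Delay Deduction: −321 days → 20 April 2026.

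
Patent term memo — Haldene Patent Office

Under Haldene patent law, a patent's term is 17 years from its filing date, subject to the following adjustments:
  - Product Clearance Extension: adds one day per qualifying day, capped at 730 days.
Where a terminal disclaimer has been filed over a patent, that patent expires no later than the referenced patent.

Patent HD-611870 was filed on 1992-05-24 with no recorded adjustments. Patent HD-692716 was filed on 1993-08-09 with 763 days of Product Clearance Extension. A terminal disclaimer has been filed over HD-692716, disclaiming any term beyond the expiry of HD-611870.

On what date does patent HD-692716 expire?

2009-05-24

Natural term of HD-692716:
  Base: filing + 17 years → 9 August 2010.
  Product Clearance Extension: 763 days claimed exceeds the 730-day cap, so +730 days → 8 August 2012.
Expiry of referenced patent HD-611870:
  Base: filing + 17 years → 24 May 2009.
Terminal disclaimer: HD-692716 expires on the earlier of 8 August 2012 and 24 May 2009.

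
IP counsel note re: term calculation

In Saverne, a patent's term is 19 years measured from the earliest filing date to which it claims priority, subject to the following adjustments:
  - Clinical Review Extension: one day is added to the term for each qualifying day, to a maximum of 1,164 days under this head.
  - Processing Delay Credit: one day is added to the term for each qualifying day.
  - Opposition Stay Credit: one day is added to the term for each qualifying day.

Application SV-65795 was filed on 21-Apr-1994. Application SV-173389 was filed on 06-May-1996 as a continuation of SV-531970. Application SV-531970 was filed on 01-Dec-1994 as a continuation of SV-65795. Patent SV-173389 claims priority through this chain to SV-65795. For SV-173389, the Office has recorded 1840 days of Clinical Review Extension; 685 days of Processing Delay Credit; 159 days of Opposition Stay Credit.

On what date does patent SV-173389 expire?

October 20, 2018

Earliest priority filing: 21 April 1994.
Base term: 21 April 1994 + 19 years → 21 April 2013.
Clinical Review Extension: 1840 days claimed exceeds the 1164-day cap, so +1164 days → 28 June 2016.
Processing Delay Credit: +685 days → 14 May 2018.
Opposition Stay Credit: +159 days → 20 October 2018.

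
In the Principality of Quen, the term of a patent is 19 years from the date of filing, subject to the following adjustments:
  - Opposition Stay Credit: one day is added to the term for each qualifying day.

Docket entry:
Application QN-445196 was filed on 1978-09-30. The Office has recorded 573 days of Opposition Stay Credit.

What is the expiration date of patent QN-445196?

Base term: filing date + 19 years → 30 September 1997.
Opposition Stay Credit: +573 days → 26 April 1999.

1999-04-26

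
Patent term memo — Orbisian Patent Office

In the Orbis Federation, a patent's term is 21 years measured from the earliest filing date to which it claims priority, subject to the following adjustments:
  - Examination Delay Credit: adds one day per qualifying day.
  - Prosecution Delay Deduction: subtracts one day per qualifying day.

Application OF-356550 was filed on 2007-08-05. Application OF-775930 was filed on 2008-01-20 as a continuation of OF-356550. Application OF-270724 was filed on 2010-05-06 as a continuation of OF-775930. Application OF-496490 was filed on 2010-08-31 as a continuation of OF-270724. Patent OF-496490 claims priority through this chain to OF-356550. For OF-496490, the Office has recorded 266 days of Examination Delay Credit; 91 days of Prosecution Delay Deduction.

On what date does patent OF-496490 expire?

Earliest priority filing: 5 August 2007.
Base term: 5 August 2007 + 21 years → 5 August 2028.
Examination Delay Credit: +266 days → 28 April 2029.
Prosecution Delay Deduction: −91 days → 27 January 2029.

January 27, 2029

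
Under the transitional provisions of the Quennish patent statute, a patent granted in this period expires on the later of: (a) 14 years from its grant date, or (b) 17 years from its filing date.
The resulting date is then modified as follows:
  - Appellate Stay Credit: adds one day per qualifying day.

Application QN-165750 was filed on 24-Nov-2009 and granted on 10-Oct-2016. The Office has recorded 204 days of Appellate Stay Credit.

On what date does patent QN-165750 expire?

May 2, 2031

(a) grant + 14 years → 10 October 2030.
(b) filing + 17 years → 24 November 2026.
Later of the two: 10 October 2030.
Appellate Stay Credit: +204 days → 2 May 2031.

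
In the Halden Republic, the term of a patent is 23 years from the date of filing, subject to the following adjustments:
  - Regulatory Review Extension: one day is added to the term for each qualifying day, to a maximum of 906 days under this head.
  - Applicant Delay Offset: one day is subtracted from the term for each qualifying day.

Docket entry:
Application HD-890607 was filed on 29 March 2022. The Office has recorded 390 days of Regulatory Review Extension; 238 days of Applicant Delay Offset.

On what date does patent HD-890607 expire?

August 28, 2045

Base term: filing date + 23 years → 29 March 2045.
Regulatory Review Extension: 390 days (within the 906-day cap) → +390 days → 23 April 2046.
Applicant Delay Offset: −238 days → 28 August 2045.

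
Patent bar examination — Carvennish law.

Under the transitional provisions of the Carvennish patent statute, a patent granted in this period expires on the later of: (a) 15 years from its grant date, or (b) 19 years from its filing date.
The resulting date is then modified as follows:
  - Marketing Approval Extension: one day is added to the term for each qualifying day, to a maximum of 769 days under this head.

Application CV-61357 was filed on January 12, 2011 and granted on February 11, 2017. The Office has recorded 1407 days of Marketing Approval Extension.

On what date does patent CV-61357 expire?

(a) grant + 15 years → 11 February 2032.
(b) filing + 19 years → 12 January 2030.
Later of the two: 11 February 2032.
Marketing Approval Extension: 1407 days claimed exceeds the 769-day cap, so +769 days → 21 March 2034.

2034-03-21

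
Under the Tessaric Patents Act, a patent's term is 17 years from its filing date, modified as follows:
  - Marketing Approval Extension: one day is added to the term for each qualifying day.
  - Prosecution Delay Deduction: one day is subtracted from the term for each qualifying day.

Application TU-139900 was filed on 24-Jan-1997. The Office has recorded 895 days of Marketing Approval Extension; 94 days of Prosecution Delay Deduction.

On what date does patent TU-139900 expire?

Base term: filing date + 17 years → 24 January 2014.
Marketing Approval Extension: +895 days → 7 July 2016.
Prosecution Delay Deduction: −94 days → 4 April 2016.

2016-04-04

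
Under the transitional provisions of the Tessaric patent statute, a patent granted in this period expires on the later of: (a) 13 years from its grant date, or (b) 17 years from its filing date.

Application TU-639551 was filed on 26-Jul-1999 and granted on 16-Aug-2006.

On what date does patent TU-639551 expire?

2019-08-16

(a) grant + 13 years → 16 August 2019.
(b) filing + 17 years → 26 July 2016.
Later of the two: 16 August 2019.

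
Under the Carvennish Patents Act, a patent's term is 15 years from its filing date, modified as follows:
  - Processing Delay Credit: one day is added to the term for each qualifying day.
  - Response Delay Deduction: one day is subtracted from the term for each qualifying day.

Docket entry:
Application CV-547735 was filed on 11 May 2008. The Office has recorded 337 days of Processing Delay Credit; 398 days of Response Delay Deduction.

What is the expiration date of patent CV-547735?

Base term: filing date + 15 years → 11 May 2023.
Processing Delay Credit: +337 days → 12 April 2024.
Response Delay Deduction: −398 days → 11 March 2023.

2023-03-11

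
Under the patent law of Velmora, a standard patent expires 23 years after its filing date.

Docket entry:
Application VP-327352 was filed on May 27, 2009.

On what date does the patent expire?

May 27, 2032

Filing date + 23 years → 27 May 2032.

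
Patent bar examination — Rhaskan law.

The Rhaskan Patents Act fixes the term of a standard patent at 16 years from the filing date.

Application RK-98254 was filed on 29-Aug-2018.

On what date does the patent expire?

August 29, 2034

Filing date + 16 years → 29 August 2034.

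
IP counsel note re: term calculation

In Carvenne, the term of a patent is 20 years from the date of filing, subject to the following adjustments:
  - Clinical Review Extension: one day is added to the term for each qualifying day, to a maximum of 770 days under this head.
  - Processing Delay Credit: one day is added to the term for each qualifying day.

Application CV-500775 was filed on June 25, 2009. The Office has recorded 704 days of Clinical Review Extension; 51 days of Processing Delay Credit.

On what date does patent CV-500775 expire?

Base term: filing date + 20 years → 25 June 2029.
Clinical Review Extension: 704 days (within the 770-day cap) → +704 days → 30 May 2031.
Processing Delay Credit: +51 days → 20 July 2031.

2031-07-20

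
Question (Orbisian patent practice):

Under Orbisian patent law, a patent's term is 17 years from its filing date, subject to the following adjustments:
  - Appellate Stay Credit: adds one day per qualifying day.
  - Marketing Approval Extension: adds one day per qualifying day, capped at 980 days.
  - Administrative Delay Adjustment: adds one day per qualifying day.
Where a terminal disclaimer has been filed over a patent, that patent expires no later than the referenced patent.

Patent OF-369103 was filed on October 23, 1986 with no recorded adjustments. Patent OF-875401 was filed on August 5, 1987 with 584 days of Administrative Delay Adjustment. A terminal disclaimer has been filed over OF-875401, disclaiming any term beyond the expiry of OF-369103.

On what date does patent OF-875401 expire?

Natural term of OF-875401:
  Base: filing + 17 years → 5 August 2004.
  Administrative Delay Adjustment: +584 days → 12 March 2006.
Expiry of referenced patent OF-369103:
  Base: filing + 17 years → 23 October 2003.
Terminal disclaimer: OF-875401 expires on the earlier of 12 March 2006 and 23 October 2003.

2003-10-23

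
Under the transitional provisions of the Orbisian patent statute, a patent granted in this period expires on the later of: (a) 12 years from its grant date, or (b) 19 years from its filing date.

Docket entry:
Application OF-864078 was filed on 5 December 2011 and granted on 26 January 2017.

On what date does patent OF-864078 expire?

(a) grant + 12 years → 26 January 2029.
(b) filing + 19 years → 5 December 2030.
Later of the two: 5 December 2030.

December 5, 2030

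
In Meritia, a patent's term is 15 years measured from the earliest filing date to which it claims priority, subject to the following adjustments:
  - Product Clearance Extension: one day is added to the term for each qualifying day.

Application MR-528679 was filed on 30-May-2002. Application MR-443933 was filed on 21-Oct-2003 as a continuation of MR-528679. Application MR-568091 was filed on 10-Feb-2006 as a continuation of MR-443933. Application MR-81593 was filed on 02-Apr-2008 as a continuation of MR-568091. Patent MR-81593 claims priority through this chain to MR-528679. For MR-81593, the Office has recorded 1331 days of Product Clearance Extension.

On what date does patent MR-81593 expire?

2021-01-20

Earliest priority filing: 30 May 2002.
Base term: 30 May 2002 + 15 years → 30 May 2017.
Product Clearance Extension: +1331 days → 20 January 2021.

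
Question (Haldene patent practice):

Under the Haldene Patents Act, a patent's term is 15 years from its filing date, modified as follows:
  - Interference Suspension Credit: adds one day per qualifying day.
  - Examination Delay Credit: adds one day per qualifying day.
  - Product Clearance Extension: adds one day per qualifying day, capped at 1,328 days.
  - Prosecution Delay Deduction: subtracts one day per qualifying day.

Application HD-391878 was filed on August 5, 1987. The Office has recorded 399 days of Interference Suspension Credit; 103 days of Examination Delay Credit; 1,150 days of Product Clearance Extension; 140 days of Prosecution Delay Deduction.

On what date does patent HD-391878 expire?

September 25, 2006

Base term: filing date + 15 years → 5 August 2002.
Interference Suspension Credit: +399 days → 8 September 2003.
Examination Delay Credit: +103 days → 20 December 2003.
Product Clearance Extension: 1150 days (within the 1328-day cap) → +1150 days → 12 February 2007.
Prosecution Delay Deduction: −140 days → 25 September 2006.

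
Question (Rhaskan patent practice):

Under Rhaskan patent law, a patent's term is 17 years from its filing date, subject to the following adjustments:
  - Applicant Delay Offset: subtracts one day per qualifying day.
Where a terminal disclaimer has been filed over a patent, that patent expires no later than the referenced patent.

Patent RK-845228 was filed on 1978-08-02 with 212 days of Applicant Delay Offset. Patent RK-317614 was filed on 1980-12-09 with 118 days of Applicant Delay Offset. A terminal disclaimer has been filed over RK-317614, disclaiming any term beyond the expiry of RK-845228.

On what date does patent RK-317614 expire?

Natural term of RK-317614:
  Base: filing + 17 years → 9 December 1997.
  Applicant Delay Offset: −118 days → 13 August 1997.
Expiry of referenced patent RK-845228:
  Base: filing + 17 years → 2 August 1995.
  Applicant Delay Offset: −212 days → 2 January 1995.
Terminal disclaimer: RK-317614 expires on the earlier of 13 August 1997 and 2 January 1995.

January 2, 1995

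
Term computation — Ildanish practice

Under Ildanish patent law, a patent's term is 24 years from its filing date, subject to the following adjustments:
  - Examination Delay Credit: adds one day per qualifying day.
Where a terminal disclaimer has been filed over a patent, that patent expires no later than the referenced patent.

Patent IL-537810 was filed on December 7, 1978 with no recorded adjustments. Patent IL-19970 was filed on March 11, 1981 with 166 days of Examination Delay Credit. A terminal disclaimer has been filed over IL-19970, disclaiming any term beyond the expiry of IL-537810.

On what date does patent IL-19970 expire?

Natural term of IL-19970:
  Base: filing + 24 years → 11 March 2005.
  Examination Delay Credit: +166 days → 24 August 2005.
Expiry of referenced patent IL-537810:
  Base: filing + 24 years → 7 December 2002.
Terminal disclaimer: IL-19970 expires on the earlier of 24 August 2005 and 7 December 2002.

December 7, 2002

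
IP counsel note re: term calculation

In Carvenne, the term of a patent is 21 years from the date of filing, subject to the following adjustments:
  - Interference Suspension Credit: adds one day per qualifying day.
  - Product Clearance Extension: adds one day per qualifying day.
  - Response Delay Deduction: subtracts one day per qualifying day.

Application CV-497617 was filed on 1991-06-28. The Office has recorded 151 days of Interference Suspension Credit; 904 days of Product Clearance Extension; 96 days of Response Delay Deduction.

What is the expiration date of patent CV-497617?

Base term: filing date + 21 years → 28 June 2012.
Interference Suspension Credit: +151 days → 26 November 2012.
Product Clearance Extension: +904 days → 19 May 2015.
Response Delay Deduction: −96 days → 12 February 2015.

2015-02-12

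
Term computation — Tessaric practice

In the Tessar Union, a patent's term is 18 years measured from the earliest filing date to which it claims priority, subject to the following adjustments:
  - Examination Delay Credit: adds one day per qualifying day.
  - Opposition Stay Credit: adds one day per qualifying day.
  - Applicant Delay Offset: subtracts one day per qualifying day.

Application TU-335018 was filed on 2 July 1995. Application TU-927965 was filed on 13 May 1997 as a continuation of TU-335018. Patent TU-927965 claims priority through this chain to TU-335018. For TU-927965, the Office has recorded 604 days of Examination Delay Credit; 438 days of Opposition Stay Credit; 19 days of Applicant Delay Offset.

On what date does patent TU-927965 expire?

2016-04-20

Earliest priority filing: 2 July 1995.
Base term: 2 July 1995 + 18 years → 2 July 2013.
Examination Delay Credit: +604 days → 26 February 2015.
Opposition Stay Credit: +438 days → 9 May 2016.
Applicant Delay Offset: −19 days → 20 April 2016.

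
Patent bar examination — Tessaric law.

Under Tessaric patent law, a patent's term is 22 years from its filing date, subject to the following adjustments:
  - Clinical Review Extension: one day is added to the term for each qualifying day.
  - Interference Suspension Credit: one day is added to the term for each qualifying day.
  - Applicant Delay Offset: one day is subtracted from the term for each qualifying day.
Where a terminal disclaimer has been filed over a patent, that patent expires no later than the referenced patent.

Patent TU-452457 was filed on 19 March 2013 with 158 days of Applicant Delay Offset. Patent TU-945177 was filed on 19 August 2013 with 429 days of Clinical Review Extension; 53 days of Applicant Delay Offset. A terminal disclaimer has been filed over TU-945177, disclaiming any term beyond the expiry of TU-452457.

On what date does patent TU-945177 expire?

Natural term of TU-945177:
  Base: filing + 22 years → 19 August 2035.
  Clinical Review Extension: +429 days → 21 October 2036.
  Applicant Delay Offset: −53 days → 29 August 2036.
Expiry of referenced patent TU-452457:
  Base: filing + 22 years → 19 March 2035.
  Applicant Delay Offset: −158 days → 12 October 2034.
Terminal disclaimer: TU-945177 expires on the earlier of 29 August 2036 and 12 October 2034.

October 12, 2034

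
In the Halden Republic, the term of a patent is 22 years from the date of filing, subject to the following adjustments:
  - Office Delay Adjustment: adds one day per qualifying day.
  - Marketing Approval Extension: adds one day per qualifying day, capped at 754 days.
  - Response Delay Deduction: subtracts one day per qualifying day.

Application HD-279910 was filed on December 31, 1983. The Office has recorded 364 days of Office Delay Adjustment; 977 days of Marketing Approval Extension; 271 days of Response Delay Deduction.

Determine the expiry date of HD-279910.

April 26, 2008

Base term: filing date + 22 years → 31 December 2005.
Office Delay Adjustment: +364 days → 30 December 2006.
Marketing Approval Extension: 977 days claimed exceeds the 754-day cap, so +754 days → 22 January 2009.
Response Delay Deduction: −271 days → 26 April 2008.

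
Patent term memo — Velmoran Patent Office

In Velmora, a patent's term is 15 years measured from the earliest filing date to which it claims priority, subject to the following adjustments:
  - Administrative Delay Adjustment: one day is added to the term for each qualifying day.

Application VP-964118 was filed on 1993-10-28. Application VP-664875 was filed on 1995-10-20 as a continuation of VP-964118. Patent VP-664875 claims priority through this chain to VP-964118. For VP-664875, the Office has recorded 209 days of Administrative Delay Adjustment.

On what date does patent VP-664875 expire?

2009-05-25

Earliest priority filing: 28 October 1993.
Base term: 28 October 1993 + 15 years → 28 October 2008.
Administrative Delay Adjustment: +209 days → 25 May 2009.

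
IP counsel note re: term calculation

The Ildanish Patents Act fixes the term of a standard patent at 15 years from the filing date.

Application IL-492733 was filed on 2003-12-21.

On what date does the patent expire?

Filing date + 15 years → 21 December 2018.

December 21, 2018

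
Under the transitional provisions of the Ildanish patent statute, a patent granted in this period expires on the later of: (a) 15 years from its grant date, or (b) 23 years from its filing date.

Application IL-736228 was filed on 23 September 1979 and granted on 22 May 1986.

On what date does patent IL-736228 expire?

2002-09-23

(a) grant + 15 years → 22 May 2001.
(b) filing + 23 years → 23 September 2002.
Later of the two: 23 September 2002.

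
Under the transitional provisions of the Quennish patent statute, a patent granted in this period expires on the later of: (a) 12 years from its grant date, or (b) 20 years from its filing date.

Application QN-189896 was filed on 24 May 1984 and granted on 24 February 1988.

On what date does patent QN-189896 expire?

(a) grant + 12 years → 24 February 2000.
(b) filing + 20 years → 24 May 2004.
Later of the two: 24 May 2004.

May 24, 2004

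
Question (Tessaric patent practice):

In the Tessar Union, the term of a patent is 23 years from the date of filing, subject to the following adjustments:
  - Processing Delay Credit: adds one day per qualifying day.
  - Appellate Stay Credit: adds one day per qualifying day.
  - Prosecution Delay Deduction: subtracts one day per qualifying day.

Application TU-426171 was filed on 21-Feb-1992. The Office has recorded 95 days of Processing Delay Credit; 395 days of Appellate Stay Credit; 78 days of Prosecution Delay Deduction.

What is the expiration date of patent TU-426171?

2016-04-08

Base term: filing date + 23 years → 21 February 2015.
Processing Delay Credit: +95 days → 27 May 2015.
Appellate Stay Credit: +395 days → 25 June 2016.
Prosecution Delay Deduction: −78 days → 8 April 2016.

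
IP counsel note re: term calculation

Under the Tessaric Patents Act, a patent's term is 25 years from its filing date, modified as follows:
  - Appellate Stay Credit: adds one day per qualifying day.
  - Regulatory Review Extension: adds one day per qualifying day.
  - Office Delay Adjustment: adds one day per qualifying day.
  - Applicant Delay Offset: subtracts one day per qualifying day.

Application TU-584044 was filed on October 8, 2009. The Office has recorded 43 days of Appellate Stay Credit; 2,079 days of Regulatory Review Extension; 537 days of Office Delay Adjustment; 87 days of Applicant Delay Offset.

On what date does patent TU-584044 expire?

2041-10-23

Base term: filing date + 25 years → 8 October 2034.
Appellate Stay Credit: +43 days → 20 November 2034.
Regulatory Review Extension: +2079 days → 30 July 2040.
Office Delay Adjustment: +537 days → 18 January 2042.
Applicant Delay Offset: −87 days → 23 October 2041.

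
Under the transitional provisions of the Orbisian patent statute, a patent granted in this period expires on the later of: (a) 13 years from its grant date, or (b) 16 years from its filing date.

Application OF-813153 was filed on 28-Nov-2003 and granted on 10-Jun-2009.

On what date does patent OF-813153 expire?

(a) grant + 13 years → 10 June 2022.
(b) filing + 16 years → 28 November 2019.
Later of the two: 10 June 2022.

2022-06-10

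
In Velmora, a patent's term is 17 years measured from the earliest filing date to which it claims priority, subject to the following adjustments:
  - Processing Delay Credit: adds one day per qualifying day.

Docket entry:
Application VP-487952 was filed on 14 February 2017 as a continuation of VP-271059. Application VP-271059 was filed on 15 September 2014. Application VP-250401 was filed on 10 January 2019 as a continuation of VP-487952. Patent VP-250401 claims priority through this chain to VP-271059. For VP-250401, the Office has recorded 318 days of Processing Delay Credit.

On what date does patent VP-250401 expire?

2032-07-29

Earliest priority filing: 15 September 2014.
Base term: 15 September 2014 + 17 years → 15 September 2031.
Processing Delay Credit: +318 days → 29 July 2032.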